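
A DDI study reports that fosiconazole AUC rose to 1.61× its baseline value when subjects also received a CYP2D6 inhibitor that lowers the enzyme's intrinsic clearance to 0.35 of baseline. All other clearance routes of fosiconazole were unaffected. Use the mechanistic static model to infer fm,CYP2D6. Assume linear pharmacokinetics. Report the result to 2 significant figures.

0.58

Let fm be the CYP2D6 fraction. New clearance relative to baseline = fm × 0.35 + (1 − fm).
AUC ratio = 1 / (new CL fraction), so new CL fraction = 1 / 1.61 = 0.6211.
fm × 0.35 + 1 − fm = 0.6211  ⇒  fm × (0.35 − 1) = −0.3789  ⇒  fm = 0.58.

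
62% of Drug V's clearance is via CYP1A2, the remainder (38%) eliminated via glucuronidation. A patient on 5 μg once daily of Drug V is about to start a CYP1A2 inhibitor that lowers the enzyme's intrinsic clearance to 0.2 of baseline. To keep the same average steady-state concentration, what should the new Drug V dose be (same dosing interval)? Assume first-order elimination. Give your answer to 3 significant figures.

The CYP1A2 pathway (62% of clearance) falls to 0.2× activity: 0.62 × 0.2 = 0.124.
The remaining 38% of clearance is unaffected.
Relative clearance = 0.124 + 0.38 = 0.504.
Exposure is unchanged when dose changes in proportion to clearance. New dose = 5 μg × 0.504 = 2.52 μg.

2.52 μg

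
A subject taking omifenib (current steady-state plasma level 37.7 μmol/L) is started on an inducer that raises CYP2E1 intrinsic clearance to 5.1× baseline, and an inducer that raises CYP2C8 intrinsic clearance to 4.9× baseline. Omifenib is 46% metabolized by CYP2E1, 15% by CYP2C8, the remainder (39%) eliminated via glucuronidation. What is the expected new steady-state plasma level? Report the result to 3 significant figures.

The CYP2E1 pathway (46% of clearance) rises to 5.1× activity: 0.46 × 5.1 = 2.346.
The CYP2C8 pathway (15% of clearance) is boosted to 4.9× activity: 0.15 × 4.9 = 0.735.
The remaining 39% of clearance is unaffected.
Relative clearance = 2.346 + 0.735 + 0.39 = 3.471.
New steady-state plasma level = 37.7 / 3.471 = 10.9 μmol/L (concentration scales inversely with clearance).

10.9 μmol/L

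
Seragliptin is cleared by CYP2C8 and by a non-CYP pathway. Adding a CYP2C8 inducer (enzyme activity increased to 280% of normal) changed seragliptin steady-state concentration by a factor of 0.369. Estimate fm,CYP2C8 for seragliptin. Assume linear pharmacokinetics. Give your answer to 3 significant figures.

Call the CYP2C8 fraction fm. After the interaction, CL_new/CL_old = fm × 2.8 + (1 − fm).
Steady-state concentration ratio = 1 / (new CL fraction), so new CL fraction = 1 / 0.369 = 2.71.
fm × 2.8 + 1 − fm = 2.71  ⇒  fm × (2.8 − 1) = 1.71  ⇒  fm = 0.950.

0.950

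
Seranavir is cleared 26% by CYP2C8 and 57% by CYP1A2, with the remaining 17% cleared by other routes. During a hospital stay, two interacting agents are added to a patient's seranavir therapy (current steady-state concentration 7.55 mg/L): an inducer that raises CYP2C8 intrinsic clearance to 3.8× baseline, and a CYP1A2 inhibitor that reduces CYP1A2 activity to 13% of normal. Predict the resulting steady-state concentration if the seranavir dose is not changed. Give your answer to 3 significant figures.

The CYP2C8 pathway (26% of clearance) is boosted to 3.8× activity: 0.26 × 3.8 = 0.988.
The CYP1A2 pathway (57% of clearance) is reduced to 0.13× activity: 0.57 × 0.13 = 0.0741.
Non-CYP routes (17%) are unchanged.
New clearance relative to baseline: 0.988 + 0.0741 + 0.17 = 1.2321.
Steady-state concentration ∝ 1/CL: new value = 7.55 / 1.2321 = 6.13 mg/L.

6.13 mg/L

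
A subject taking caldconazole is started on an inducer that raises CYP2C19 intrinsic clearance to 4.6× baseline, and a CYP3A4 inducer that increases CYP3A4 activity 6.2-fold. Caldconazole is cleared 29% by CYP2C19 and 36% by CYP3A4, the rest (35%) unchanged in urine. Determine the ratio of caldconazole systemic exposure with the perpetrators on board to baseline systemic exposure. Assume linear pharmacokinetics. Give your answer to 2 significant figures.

The CYP2C19 pathway (29% of clearance) rises to 4.6× activity: 0.29 × 4.6 = 1.334.
The CYP3A4 pathway (36% of clearance) increases to 6.2× activity: 0.36 × 6.2 = 2.232.
The remaining 35% of clearance is unaffected.
New clearance relative to baseline: 1.334 + 2.232 + 0.35 = 3.916.
Systemic exposure ∝ 1/CL: fold-change = 1 / 3.916 = 0.26.

0.26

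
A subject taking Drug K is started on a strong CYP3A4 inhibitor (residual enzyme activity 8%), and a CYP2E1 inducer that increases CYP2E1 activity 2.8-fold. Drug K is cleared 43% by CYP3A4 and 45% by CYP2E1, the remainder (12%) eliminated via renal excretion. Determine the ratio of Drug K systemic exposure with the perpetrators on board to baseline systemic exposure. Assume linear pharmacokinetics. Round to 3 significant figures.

0.707

The CYP3A4 pathway (43% of clearance) falls to 0.08× activity: 0.43 × 0.08 = 0.0344.
The CYP2E1 pathway (45% of clearance) rises to 2.8× activity: 0.45 × 2.8 = 1.26.
The remaining 12% of clearance is unaffected.
CL_new/CL_old = 0.0344 + 1.26 + 0.12 = 1.4144.
Because systemic exposure varies inversely with clearance, the combined effect is 1 / 1.4144 = 0.707.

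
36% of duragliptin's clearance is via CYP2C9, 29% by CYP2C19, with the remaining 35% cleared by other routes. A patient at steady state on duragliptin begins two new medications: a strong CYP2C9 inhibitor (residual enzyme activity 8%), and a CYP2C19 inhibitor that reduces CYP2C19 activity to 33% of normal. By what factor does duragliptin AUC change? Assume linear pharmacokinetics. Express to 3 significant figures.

2.11

The CYP2C9 pathway (36% of clearance) drops to 0.08× activity: 0.36 × 0.08 = 0.0288.
The CYP2C19 pathway (29% of clearance) drops to 0.33× activity: 0.29 × 0.33 = 0.0957.
The remaining 35% of clearance is unaffected.
Relative clearance = 0.0288 + 0.0957 + 0.35 = 0.4745.
AUC ∝ 1/CL: fold-change = 1 / 0.4745 = 2.11.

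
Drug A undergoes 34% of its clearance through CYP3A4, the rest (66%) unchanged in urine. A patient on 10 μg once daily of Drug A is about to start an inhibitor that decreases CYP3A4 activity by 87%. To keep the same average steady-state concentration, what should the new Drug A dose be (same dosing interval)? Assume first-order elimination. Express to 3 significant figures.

CYP3A4: 0.34 × 0.13 = 0.0442
Other: 0.66 (unchanged)
CL_new/CL_old = 0.0442 + 0.66 = 0.7042.
To maintain the same steady-state level, dose must scale with clearance: new dose = 10 × 0.7042 = 7.04 μg.

7.04 μg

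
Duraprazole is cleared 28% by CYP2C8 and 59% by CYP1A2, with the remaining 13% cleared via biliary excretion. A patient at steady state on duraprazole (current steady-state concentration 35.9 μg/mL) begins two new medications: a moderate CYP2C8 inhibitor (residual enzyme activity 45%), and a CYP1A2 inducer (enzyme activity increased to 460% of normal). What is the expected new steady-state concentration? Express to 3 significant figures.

12.1 μg/mL

CYP2C8: 0.28 × 0.45 = 0.126
CYP1A2: 0.59 × 4.6 = 2.714
Other: 0.13 (unchanged)
New clearance relative to baseline: 0.126 + 2.714 + 0.13 = 2.97.
Steady-state concentration ∝ 1/CL: new value = 35.9 / 2.97 = 12.1 μg/mL.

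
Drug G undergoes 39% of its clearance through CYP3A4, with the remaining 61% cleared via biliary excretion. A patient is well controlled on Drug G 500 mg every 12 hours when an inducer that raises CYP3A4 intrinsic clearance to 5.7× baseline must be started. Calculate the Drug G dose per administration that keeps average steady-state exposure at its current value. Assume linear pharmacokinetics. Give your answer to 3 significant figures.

1.42 × 10³ mg

The CYP3A4 pathway (39% of clearance) is boosted to 5.7× activity: 0.39 × 5.7 = 2.223.
The remaining 61% of clearance is unaffected.
Relative clearance = 2.223 + 0.61 = 2.833.
Css,avg = (dose rate)/CL, so holding Css fixed requires dose ∝ CL: 500 × 2.833 = 1.42 × 10³ mg.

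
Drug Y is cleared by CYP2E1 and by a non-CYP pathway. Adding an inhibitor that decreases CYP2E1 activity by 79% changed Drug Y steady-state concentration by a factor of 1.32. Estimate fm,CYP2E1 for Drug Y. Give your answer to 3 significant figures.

0.307

Write x for the fraction cleared via CYP2E1. The observed steady-state concentration change means clearance fell to 1/1.32 = 0.7576 of baseline.
Only the CYP2E1 route changed, so 0.7576 = x·0.21 + (1 − x), giving x = 0.307.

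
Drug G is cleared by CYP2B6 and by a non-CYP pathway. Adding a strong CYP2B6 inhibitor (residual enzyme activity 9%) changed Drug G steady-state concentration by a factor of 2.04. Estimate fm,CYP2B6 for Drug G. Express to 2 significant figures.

0.56

Let fm be the CYP2B6 fraction. New clearance relative to baseline = fm × 0.09 + (1 − fm).
Steady-state concentration ratio = 1 / (new CL fraction), so new CL fraction = 1 / 2.04 = 0.4902.
fm × 0.09 + 1 − fm = 0.4902  ⇒  fm × (0.09 − 1) = −0.5098  ⇒  fm = 0.56.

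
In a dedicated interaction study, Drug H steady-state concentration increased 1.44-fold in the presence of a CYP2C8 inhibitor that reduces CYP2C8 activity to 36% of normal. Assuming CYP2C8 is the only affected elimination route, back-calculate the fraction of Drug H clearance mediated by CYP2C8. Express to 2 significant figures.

0.48

Write x for the fraction cleared via CYP2C8. The observed steady-state concentration change means clearance fell to 1/1.44 = 0.6944 of baseline.
Setting x·0.36 + (1 − x) = 0.6944 and solving: x = (0.6944 − 1)/(0.36 − 1) = 0.48.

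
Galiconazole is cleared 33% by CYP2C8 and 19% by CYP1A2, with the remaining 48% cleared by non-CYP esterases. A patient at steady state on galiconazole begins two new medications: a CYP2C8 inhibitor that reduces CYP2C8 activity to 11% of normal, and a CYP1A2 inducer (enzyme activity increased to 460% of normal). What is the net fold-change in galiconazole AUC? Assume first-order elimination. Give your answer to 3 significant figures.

0.719

The CYP2C8 pathway (33% of clearance) is reduced to 0.11× activity: 0.33 × 0.11 = 0.0363.
The CYP1A2 pathway (19% of clearance) is boosted to 4.6× activity: 0.19 × 4.6 = 0.874.
Non-CYP routes (48%) are unchanged.
New clearance relative to baseline: 0.0363 + 0.874 + 0.48 = 1.3903.
AUC ∝ 1/CL: fold-change = 1 / 1.3903 = 0.719.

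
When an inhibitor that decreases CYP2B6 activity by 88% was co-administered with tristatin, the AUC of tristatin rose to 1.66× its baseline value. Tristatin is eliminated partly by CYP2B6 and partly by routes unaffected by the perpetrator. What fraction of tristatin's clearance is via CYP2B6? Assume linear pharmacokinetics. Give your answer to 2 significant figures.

0.45

CL'/CL = 1 / 1.66 = 0.6024
0.12·fm + (1 − fm) = 0.6024
fm = (0.6024 − 1) / (0.12 − 1) = 0.45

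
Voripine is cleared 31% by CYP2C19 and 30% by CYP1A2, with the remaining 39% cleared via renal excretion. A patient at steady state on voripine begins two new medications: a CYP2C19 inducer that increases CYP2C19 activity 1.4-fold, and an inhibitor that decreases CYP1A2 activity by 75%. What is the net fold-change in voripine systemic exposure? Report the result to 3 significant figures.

1.11

CYP2C19: 0.31 × 1.4 = 0.434
CYP1A2: 0.3 × 0.25 = 0.075
Other: 0.39 (unchanged)
New clearance relative to baseline: 0.434 + 0.075 + 0.39 = 0.899.
Because systemic exposure varies inversely with clearance, the combined effect is 1 / 0.899 = 1.11.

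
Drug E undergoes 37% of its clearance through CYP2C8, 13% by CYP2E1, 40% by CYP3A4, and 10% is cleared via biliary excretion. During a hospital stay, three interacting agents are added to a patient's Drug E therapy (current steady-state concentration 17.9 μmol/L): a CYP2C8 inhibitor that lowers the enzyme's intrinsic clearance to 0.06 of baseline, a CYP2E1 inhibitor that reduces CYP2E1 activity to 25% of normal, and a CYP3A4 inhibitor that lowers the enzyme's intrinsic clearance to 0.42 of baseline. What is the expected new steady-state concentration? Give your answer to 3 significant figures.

CYP2C8: 0.37 × 0.06 = 0.0222
CYP2E1: 0.13 × 0.25 = 0.0325
CYP3A4: 0.4 × 0.42 = 0.168
Other: 0.1 (unchanged)
Relative clearance = 0.0222 + 0.0325 + 0.168 + 0.1 = 0.3227.
Dividing the baseline by the relative clearance: 17.9 / 0.3227 = 55.5 μmol/L.

55.5 μmol/L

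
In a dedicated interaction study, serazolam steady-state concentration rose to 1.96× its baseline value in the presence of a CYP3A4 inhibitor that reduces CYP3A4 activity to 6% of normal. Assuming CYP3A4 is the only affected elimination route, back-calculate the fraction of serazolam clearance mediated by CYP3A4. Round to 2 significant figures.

0.52

Let x = fm,CYP3A4. Because steady-state concentration ∝ 1/CL, relative clearance fell to 1/1.96 = 0.5102.
Only the CYP3A4 route changed, so 0.5102 = x·0.06 + (1 − x), giving x = 0.52.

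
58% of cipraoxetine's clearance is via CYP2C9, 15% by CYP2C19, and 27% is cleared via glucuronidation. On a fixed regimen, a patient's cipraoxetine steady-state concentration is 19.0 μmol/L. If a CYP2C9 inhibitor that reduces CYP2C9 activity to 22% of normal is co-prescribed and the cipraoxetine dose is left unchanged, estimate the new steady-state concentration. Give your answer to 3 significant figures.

The CYP2C9 pathway (58% of clearance) is reduced to 0.22× activity: 0.58 × 0.22 = 0.1276.
CYP2C19 (15%) and the residual 27% are unaffected.
New clearance relative to baseline: 0.1276 + 0.15 + 0.27 = 0.5476.
With dosing unchanged, steady-state concentration scales as 1/CL: 19.0 / 0.5476 = 34.7 μmol/L.

34.7 μmol/L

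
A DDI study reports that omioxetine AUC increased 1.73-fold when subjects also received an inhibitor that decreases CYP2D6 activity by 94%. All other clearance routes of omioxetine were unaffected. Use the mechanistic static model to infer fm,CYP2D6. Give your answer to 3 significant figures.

CL'/CL = 1 / 1.73 = 0.578
0.06·fm + (1 − fm) = 0.578
fm = (0.578 − 1) / (0.06 − 1) = 0.449

0.449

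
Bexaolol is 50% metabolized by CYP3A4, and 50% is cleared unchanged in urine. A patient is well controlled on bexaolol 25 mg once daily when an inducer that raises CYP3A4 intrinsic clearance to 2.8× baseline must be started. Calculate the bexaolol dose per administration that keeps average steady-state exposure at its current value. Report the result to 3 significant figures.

47.5 mg

CYP3A4: 0.5 × 2.8 = 1.4
Other: 0.5 (unchanged)
New clearance relative to baseline: 1.4 + 0.5 = 1.9.
To maintain the same steady-state level, dose must scale with clearance: new dose = 25 × 1.9 = 47.5 mg.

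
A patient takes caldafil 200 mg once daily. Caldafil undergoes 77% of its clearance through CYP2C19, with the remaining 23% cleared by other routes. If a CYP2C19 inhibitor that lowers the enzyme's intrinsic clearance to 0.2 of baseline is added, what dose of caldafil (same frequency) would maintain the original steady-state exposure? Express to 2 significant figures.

77 mg

The CYP2C19 pathway (77% of clearance) falls to 0.2× activity: 0.77 × 0.2 = 0.154.
The remaining 23% of clearance is unaffected.
New clearance relative to baseline: 0.154 + 0.23 = 0.384.
To maintain the same steady-state level, dose must scale with clearance: new dose = 200 × 0.384 = 77 mg.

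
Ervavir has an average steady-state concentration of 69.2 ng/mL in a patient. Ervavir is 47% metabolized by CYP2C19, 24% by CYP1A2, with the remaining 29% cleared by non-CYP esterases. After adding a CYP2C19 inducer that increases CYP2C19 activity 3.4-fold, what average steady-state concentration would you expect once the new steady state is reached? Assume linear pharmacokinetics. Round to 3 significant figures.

The CYP2C19 pathway (47% of clearance) is boosted to 3.4× activity: 0.47 × 3.4 = 1.598.
CYP1A2 (24%) and the residual 29% are unaffected.
CL_new/CL_old = 1.598 + 0.24 + 0.29 = 2.128.
Average steady-state concentration ∝ 1/CL, so new value = 69.2 / 2.128 = 32.5 ng/mL.

32.5 ng/mL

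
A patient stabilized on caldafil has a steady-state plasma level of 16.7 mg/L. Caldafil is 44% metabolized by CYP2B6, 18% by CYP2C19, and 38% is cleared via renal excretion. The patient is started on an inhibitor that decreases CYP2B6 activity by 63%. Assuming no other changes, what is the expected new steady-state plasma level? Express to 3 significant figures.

23.1 mg/L

The CYP2B6 pathway (44% of clearance) drops to 0.37× activity: 0.44 × 0.37 = 0.1628.
CYP2C19 (18%) and the residual 38% are unaffected.
New clearance relative to baseline: 0.1628 + 0.18 + 0.38 = 0.7228.
Steady-state plasma level ∝ 1/CL, so new value = 16.7 / 0.7228 = 23.1 mg/L.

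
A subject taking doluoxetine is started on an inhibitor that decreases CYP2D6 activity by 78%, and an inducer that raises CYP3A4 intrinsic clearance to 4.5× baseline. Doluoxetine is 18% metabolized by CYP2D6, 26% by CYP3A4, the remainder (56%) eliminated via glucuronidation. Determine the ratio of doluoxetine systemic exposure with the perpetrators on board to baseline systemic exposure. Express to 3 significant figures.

The CYP2D6 pathway (18% of clearance) is reduced to 0.22× activity: 0.18 × 0.22 = 0.0396.
The CYP3A4 pathway (26% of clearance) rises to 4.5× activity: 0.26 × 4.5 = 1.17.
The remaining 56% of clearance is unaffected.
CL_new/CL_old = 0.0396 + 1.17 + 0.56 = 1.7696.
Because systemic exposure varies inversely with clearance, the combined effect is 1 / 1.7696 = 0.565.

0.565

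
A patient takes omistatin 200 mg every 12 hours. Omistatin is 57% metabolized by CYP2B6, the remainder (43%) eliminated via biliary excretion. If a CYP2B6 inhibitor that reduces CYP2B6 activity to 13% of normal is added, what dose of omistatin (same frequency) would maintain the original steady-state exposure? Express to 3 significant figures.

The CYP2B6 pathway (57% of clearance) is reduced to 0.13× activity: 0.57 × 0.13 = 0.0741.
Non-CYP routes (43%) are unchanged.
Relative clearance = 0.0741 + 0.43 = 0.5041.
To maintain the same steady-state level, dose must scale with clearance: new dose = 200 × 0.5041 = 101 mg.

101 mg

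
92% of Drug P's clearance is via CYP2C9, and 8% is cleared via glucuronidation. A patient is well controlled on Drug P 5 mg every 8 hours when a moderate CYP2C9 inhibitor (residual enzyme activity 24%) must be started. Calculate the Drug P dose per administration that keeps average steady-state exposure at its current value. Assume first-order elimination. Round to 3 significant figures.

The CYP2C9 pathway (92% of clearance) drops to 0.24× activity: 0.92 × 0.24 = 0.2208.
The remaining 8% of clearance is unaffected.
New clearance relative to baseline: 0.2208 + 0.08 = 0.3008.
To maintain the same steady-state level, dose must scale with clearance: new dose = 5 × 0.3008 = 1.50 mg.

1.50 mg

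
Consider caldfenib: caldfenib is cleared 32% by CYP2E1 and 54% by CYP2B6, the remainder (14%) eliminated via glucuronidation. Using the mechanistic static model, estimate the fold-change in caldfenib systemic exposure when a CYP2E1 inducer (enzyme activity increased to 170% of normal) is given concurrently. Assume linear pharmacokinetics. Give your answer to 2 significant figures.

CYP2E1: 0.32 × 1.7 = 0.544
CYP2B6: 0.54 (unchanged)
Other: 0.14 (unchanged)
Relative clearance = 0.544 + 0.54 + 0.14 = 1.224.
Since systemic exposure ∝ 1/CL, the ratio is 1 / 1.224 = 0.82.

0.82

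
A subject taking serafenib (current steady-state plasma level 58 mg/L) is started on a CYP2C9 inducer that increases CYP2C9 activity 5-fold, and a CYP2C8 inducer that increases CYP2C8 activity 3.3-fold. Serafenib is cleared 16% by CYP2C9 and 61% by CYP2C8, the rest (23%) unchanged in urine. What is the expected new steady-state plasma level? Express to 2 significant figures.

19 mg/L

CYP2C9: 0.16 × 5 = 0.8
CYP2C8: 0.61 × 3.3 = 2.013
Other: 0.23 (unchanged)
Relative clearance = 0.8 + 2.013 + 0.23 = 3.043.
Steady-state plasma level ∝ 1/CL: new value = 58 / 3.043 = 19 mg/L.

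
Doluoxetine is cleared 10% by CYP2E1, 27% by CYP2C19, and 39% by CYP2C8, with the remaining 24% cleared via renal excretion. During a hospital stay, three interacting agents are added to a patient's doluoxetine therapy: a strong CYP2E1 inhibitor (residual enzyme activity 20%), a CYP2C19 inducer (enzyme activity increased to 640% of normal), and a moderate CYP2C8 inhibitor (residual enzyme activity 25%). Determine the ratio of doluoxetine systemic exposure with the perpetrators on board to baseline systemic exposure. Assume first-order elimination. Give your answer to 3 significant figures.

0.480

CYP2E1: 0.1 × 0.2 = 0.02
CYP2C19: 0.27 × 6.4 = 1.728
CYP2C8: 0.39 × 0.25 = 0.0975
Other: 0.24 (unchanged)
New clearance relative to baseline: 0.02 + 1.728 + 0.0975 + 0.24 = 2.0855.
Systemic exposure ∝ 1/CL: fold-change = 1 / 2.0855 = 0.480.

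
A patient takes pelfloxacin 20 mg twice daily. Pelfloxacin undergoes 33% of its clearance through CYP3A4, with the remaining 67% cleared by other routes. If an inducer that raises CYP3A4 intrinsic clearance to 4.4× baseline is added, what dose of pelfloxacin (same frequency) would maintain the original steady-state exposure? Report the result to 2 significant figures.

The CYP3A4 pathway (33% of clearance) increases to 4.4× activity: 0.33 × 4.4 = 1.452.
The remaining 67% of clearance is unaffected.
CL_new/CL_old = 1.452 + 0.67 = 2.122.
Css,avg = (dose rate)/CL, so holding Css fixed requires dose ∝ CL: 20 × 2.122 = 42 mg.

42 mg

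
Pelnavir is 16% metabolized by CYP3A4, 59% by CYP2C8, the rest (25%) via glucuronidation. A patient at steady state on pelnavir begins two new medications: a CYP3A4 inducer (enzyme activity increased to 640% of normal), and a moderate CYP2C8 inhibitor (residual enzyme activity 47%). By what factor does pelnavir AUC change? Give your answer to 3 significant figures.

The CYP3A4 pathway (16% of clearance) rises to 6.4× activity: 0.16 × 6.4 = 1.024.
The CYP2C8 pathway (59% of clearance) is reduced to 0.47× activity: 0.59 × 0.47 = 0.2773.
The remaining 25% of clearance is unaffected.
New clearance relative to baseline: 1.024 + 0.2773 + 0.25 = 1.5513.
AUC ∝ 1/CL: fold-change = 1 / 1.5513 = 0.645.

0.645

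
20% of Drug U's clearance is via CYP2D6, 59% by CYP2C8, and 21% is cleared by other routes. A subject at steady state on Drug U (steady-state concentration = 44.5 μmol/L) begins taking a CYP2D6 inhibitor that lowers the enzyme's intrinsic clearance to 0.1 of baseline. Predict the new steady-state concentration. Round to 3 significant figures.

54.3 μmol/L

The CYP2D6 pathway (20% of clearance) is reduced to 0.1× activity: 0.2 × 0.1 = 0.02.
CYP2C8 (59%) and the residual 21% are unaffected.
CL_new/CL_old = 0.02 + 0.59 + 0.21 = 0.82.
With dosing unchanged, steady-state concentration scales as 1/CL: 44.5 / 0.82 = 54.3 μmol/L.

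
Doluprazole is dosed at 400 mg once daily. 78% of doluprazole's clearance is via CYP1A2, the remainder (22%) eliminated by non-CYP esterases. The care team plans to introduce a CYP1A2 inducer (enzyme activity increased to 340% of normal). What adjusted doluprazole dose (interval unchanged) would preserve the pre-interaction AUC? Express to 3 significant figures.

1.15 × 10³ mg

CYP1A2: 0.78 × 3.4 = 2.652
Other: 0.22 (unchanged)
Relative clearance = 2.652 + 0.22 = 2.872.
Css,avg = (dose rate)/CL, so holding Css fixed requires dose ∝ CL: 400 × 2.872 = 1.15 × 10³ mg.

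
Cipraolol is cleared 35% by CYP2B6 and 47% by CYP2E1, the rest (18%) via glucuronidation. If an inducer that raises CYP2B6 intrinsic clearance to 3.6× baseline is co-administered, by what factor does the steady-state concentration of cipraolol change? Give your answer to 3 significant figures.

0.524

The CYP2B6 pathway (35% of clearance) rises to 3.6× activity: 0.35 × 3.6 = 1.26.
CYP2E1 (47%) and the residual 18% are unaffected.
New clearance relative to baseline: 1.26 + 0.47 + 0.18 = 1.91.
Since steady-state concentration ∝ 1/CL, the ratio is 1 / 1.91 = 0.524.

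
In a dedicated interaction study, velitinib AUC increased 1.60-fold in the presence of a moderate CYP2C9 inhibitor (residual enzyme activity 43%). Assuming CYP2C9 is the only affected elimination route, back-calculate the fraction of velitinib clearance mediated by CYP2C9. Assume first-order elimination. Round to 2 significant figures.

0.66

Let fm be the CYP2C9 fraction. New clearance relative to baseline = fm × 0.43 + (1 − fm).
AUC ratio = 1 / (new CL fraction), so new CL fraction = 1 / 1.60 = 0.625.
fm × 0.43 + 1 − fm = 0.625  ⇒  fm × (0.43 − 1) = −0.375  ⇒  fm = 0.66.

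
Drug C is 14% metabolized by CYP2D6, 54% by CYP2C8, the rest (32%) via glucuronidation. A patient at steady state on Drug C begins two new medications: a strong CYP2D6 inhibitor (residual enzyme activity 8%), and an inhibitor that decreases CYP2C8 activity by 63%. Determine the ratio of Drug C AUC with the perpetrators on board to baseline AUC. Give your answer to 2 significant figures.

1.9

The CYP2D6 pathway (14% of clearance) falls to 0.08× activity: 0.14 × 0.08 = 0.0112.
The CYP2C8 pathway (54% of clearance) is reduced to 0.37× activity: 0.54 × 0.37 = 0.1998.
Non-CYP routes (32%) are unchanged.
CL_new/CL_old = 0.0112 + 0.1998 + 0.32 = 0.531.
Because AUC varies inversely with clearance, the combined effect is 1 / 0.531 = 1.9.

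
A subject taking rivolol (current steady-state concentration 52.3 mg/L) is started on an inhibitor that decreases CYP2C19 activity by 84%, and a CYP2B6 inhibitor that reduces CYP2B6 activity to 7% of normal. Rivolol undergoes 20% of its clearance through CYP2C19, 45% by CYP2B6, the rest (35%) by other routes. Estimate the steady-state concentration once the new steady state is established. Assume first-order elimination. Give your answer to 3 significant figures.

126 mg/L

The CYP2C19 pathway (20% of clearance) is reduced to 0.16× activity: 0.2 × 0.16 = 0.032.
The CYP2B6 pathway (45% of clearance) drops to 0.07× activity: 0.45 × 0.07 = 0.0315.
Non-CYP routes (35%) are unchanged.
New clearance relative to baseline: 0.032 + 0.0315 + 0.35 = 0.4135.
Dividing the baseline by the relative clearance: 52.3 / 0.4135 = 126 mg/L.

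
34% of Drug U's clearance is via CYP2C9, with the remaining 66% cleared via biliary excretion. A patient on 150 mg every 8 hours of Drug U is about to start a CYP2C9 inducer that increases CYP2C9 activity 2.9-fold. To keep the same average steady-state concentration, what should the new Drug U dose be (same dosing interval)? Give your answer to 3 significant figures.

247 mg

The CYP2C9 pathway (34% of clearance) is boosted to 2.9× activity: 0.34 × 2.9 = 0.986.
The remaining 66% of clearance is unaffected.
New clearance relative to baseline: 0.986 + 0.66 = 1.646.
Css,avg = (dose rate)/CL, so holding Css fixed requires dose ∝ CL: 150 × 1.646 = 247 mg.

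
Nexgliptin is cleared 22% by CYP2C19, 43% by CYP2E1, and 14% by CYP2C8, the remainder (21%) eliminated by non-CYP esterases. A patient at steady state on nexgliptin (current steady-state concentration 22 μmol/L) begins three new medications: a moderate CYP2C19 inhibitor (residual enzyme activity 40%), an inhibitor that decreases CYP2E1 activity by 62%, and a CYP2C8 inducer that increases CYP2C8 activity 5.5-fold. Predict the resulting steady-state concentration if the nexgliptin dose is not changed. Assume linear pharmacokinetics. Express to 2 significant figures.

18 μmol/L

CYP2C19: 0.22 × 0.4 = 0.088
CYP2E1: 0.43 × 0.38 = 0.1634
CYP2C8: 0.14 × 5.5 = 0.77
Other: 0.21 (unchanged)
CL_new/CL_old = 0.088 + 0.1634 + 0.77 + 0.21 = 1.2314.
New steady-state concentration = 22 / 1.2314 = 18 μmol/L (concentration scales inversely with clearance).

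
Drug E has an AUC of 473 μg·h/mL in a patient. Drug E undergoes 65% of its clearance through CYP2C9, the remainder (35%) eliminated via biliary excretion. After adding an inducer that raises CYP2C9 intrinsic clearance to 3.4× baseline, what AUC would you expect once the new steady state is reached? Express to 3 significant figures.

The CYP2C9 pathway (65% of clearance) rises to 3.4× activity: 0.65 × 3.4 = 2.21.
The remaining 35% of clearance is unaffected.
CL_new/CL_old = 2.21 + 0.35 = 2.56.
AUC ∝ 1/CL, so new value = 473 / 2.56 = 185 μg·h/mL.

185 μg·h/mL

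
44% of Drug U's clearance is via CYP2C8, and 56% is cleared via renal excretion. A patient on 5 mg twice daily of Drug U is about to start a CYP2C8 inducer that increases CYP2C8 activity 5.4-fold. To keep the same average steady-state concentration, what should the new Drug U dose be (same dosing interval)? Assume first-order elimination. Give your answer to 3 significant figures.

14.7 mg

CYP2C8: 0.44 × 5.4 = 2.376
Other: 0.56 (unchanged)
New clearance relative to baseline: 2.376 + 0.56 = 2.936.
To maintain the same steady-state level, dose must scale with clearance: new dose = 5 × 2.936 = 14.7 mg.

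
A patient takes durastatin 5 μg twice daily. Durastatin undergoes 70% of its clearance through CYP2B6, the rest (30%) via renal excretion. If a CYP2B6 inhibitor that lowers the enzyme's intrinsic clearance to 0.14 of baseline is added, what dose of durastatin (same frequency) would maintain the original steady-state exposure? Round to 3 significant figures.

CYP2B6: 0.7 × 0.14 = 0.098
Other: 0.3 (unchanged)
New clearance relative to baseline: 0.098 + 0.3 = 0.398.
Css,avg = (dose rate)/CL, so holding Css fixed requires dose ∝ CL: 5 × 0.398 = 1.99 μg.

1.99 μg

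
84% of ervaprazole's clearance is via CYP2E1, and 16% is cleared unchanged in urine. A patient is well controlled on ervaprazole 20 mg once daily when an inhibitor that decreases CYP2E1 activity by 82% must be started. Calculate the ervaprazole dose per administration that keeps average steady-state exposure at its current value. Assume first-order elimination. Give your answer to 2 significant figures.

The CYP2E1 pathway (84% of clearance) is reduced to 0.18× activity: 0.84 × 0.18 = 0.1512.
Non-CYP routes (16%) are unchanged.
CL_new/CL_old = 0.1512 + 0.16 = 0.3112.
Css,avg = (dose rate)/CL, so holding Css fixed requires dose ∝ CL: 20 × 0.3112 = 6.2 mg.

6.2 mg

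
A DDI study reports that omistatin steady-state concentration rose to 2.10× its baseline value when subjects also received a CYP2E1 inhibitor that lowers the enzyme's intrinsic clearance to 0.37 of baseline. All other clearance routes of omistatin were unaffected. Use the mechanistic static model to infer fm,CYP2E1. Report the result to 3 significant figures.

CL'/CL = 1 / 2.10 = 0.4762
0.37·fm + (1 − fm) = 0.4762
fm = (0.4762 − 1) / (0.37 − 1) = 0.831

0.831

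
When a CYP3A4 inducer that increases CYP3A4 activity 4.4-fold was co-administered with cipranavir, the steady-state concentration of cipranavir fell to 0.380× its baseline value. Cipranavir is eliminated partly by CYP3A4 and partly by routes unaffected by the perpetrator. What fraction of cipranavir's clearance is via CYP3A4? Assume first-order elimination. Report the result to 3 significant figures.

0.480

Let fm be the CYP3A4 fraction. New clearance relative to baseline = fm × 4.4 + (1 − fm).
Steady-state concentration ratio = 1 / (new CL fraction), so new CL fraction = 1 / 0.380 = 2.632.
fm × 4.4 + 1 − fm = 2.632  ⇒  fm × (4.4 − 1) = 1.632  ⇒  fm = 0.480.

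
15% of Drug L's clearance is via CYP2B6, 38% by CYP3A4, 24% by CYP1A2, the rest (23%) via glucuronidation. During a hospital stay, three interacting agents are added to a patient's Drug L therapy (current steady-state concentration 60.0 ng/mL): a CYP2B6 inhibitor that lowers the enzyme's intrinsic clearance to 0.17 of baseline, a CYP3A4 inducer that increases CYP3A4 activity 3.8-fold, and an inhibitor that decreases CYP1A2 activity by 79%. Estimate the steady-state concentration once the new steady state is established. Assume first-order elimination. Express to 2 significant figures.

34 ng/mL

The CYP2B6 pathway (15% of clearance) drops to 0.17× activity: 0.15 × 0.17 = 0.0255.
The CYP3A4 pathway (38% of clearance) increases to 3.8× activity: 0.38 × 3.8 = 1.444.
The CYP1A2 pathway (24% of clearance) drops to 0.21× activity: 0.24 × 0.21 = 0.0504.
The remaining 23% of clearance is unaffected.
Relative clearance = 0.0255 + 1.444 + 0.0504 + 0.23 = 1.7499.
Dividing the baseline by the relative clearance: 60.0 / 1.7499 = 34 ng/mL.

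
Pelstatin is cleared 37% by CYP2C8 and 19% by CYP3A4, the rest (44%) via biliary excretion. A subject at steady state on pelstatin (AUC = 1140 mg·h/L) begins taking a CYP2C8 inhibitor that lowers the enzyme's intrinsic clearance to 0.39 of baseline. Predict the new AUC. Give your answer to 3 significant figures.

1.47 × 10³ mg·h/L

The CYP2C8 pathway (37% of clearance) falls to 0.39× activity: 0.37 × 0.39 = 0.1443.
CYP3A4 (19%) and the residual 44% are unaffected.
New clearance relative to baseline: 0.1443 + 0.19 + 0.44 = 0.7743.
New AUC = baseline ÷ relative clearance = 1140 / 0.7743 = 1.47 × 10³ mg·h/L.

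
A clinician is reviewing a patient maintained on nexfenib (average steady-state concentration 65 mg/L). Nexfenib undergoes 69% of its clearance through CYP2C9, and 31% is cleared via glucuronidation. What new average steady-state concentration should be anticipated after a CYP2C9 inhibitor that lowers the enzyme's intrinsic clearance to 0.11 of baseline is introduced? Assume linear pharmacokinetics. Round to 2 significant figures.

1.7 × 10² mg/L

The CYP2C9 pathway (69% of clearance) is reduced to 0.11× activity: 0.69 × 0.11 = 0.0759.
Non-CYP routes (31%) are unchanged.
Relative clearance = 0.0759 + 0.31 = 0.3859.
With dosing unchanged, average steady-state concentration scales as 1/CL: 65 / 0.3859 = 1.7 × 10² mg/L.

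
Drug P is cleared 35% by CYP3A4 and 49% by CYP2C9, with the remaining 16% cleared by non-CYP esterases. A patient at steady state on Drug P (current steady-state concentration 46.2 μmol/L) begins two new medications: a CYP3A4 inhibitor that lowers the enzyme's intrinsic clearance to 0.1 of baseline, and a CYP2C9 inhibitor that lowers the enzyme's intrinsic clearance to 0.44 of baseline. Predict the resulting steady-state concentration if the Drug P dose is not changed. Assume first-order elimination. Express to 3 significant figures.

The CYP3A4 pathway (35% of clearance) drops to 0.1× activity: 0.35 × 0.1 = 0.035.
The CYP2C9 pathway (49% of clearance) is reduced to 0.44× activity: 0.49 × 0.44 = 0.2156.
Non-CYP routes (16%) are unchanged.
CL_new/CL_old = 0.035 + 0.2156 + 0.16 = 0.4106.
Dividing the baseline by the relative clearance: 46.2 / 0.4106 = 113 μmol/L.

113 μmol/L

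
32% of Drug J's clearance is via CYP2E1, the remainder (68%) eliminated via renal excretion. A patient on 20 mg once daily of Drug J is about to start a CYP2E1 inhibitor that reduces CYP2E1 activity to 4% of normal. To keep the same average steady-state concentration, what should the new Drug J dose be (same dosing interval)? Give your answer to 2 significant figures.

14 mg

The CYP2E1 pathway (32% of clearance) falls to 0.04× activity: 0.32 × 0.04 = 0.0128.
Non-CYP routes (68%) are unchanged.
CL_new/CL_old = 0.0128 + 0.68 = 0.6928.
To maintain the same steady-state level, dose must scale with clearance: new dose = 20 × 0.6928 = 14 mg.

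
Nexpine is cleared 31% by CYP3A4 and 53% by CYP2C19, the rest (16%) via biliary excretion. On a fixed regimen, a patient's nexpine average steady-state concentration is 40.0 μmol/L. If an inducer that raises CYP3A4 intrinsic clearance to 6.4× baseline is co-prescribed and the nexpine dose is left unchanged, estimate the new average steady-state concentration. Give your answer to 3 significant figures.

The CYP3A4 pathway (31% of clearance) increases to 6.4× activity: 0.31 × 6.4 = 1.984.
CYP2C19 (53%) and the residual 16% are unaffected.
CL_new/CL_old = 1.984 + 0.53 + 0.16 = 2.674.
Average steady-state concentration ∝ 1/CL, so new value = 40.0 / 2.674 = 15.0 μmol/L.

15.0 μmol/L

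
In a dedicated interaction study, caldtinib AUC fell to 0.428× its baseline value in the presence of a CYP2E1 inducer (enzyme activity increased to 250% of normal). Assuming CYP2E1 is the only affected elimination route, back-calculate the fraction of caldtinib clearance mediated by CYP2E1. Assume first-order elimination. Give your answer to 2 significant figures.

0.89

CL'/CL = 1 / 0.428 = 2.336
2.5·fm + (1 − fm) = 2.336
fm = (2.336 − 1) / (2.5 − 1) = 0.89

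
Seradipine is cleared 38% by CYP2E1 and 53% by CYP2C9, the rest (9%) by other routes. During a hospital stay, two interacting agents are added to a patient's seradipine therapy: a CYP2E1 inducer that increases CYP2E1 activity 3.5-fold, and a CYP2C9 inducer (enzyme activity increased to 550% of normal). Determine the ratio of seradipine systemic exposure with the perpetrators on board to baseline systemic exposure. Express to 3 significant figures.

0.231

The CYP2E1 pathway (38% of clearance) rises to 3.5× activity: 0.38 × 3.5 = 1.33.
The CYP2C9 pathway (53% of clearance) is boosted to 5.5× activity: 0.53 × 5.5 = 2.915.
Non-CYP routes (9%) are unchanged.
Relative clearance = 1.33 + 2.915 + 0.09 = 4.335.
Systemic exposure ∝ 1/CL: fold-change = 1 / 4.335 = 0.231.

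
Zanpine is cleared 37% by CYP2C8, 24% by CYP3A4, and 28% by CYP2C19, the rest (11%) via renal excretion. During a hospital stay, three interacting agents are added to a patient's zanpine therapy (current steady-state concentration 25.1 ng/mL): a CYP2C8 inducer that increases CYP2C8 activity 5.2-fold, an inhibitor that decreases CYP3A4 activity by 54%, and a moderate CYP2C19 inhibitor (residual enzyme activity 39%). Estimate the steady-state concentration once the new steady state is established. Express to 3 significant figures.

The CYP2C8 pathway (37% of clearance) increases to 5.2× activity: 0.37 × 5.2 = 1.924.
The CYP3A4 pathway (24% of clearance) drops to 0.46× activity: 0.24 × 0.46 = 0.1104.
The CYP2C19 pathway (28% of clearance) falls to 0.39× activity: 0.28 × 0.39 = 0.1092.
The remaining 11% of clearance is unaffected.
CL_new/CL_old = 1.924 + 0.1104 + 0.1092 + 0.11 = 2.2536.
New steady-state concentration = 25.1 / 2.2536 = 11.1 ng/mL (concentration scales inversely with clearance).

11.1 ng/mL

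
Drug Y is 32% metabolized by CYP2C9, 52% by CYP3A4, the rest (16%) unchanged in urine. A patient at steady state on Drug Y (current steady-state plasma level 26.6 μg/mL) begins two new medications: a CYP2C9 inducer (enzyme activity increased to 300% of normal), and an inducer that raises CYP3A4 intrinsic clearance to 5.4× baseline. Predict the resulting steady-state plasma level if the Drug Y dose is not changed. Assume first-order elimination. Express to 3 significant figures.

The CYP2C9 pathway (32% of clearance) increases to 3× activity: 0.32 × 3 = 0.96.
The CYP3A4 pathway (52% of clearance) increases to 5.4× activity: 0.52 × 5.4 = 2.808.
The remaining 16% of clearance is unaffected.
New clearance relative to baseline: 0.96 + 2.808 + 0.16 = 3.928.
Dividing the baseline by the relative clearance: 26.6 / 3.928 = 6.77 μg/mL.

6.77 μg/mL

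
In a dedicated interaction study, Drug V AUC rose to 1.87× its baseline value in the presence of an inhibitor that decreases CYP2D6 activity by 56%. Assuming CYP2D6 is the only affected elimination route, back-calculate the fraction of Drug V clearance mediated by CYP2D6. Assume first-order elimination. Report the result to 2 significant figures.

Let x = fm,CYP2D6. Because AUC ∝ 1/CL, relative clearance fell to 1/1.87 = 0.5348.
Setting x·0.44 + (1 − x) = 0.5348 and solving: x = (0.5348 − 1)/(0.44 − 1) = 0.83.

0.83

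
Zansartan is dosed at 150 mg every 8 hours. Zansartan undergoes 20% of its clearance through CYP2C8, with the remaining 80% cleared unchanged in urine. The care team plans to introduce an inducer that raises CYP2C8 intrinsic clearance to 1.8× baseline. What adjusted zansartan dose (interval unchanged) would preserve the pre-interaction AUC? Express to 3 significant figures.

The CYP2C8 pathway (20% of clearance) rises to 1.8× activity: 0.2 × 1.8 = 0.36.
Non-CYP routes (80%) are unchanged.
Relative clearance = 0.36 + 0.8 = 1.16.
Css,avg = (dose rate)/CL, so holding Css fixed requires dose ∝ CL: 150 × 1.16 = 174 mg.

174 mg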